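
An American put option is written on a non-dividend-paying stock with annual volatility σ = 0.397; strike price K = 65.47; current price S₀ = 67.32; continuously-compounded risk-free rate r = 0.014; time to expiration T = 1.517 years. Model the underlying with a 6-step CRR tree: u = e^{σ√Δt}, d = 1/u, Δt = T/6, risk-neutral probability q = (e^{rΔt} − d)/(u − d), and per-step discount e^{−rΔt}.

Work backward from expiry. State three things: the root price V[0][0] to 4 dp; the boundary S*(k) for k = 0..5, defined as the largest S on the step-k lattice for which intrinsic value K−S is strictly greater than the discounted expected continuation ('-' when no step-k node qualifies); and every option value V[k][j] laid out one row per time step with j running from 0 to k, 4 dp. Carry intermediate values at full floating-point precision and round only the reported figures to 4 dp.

price = 10.9882
boundary = - - - 36.9880 30.2946 36.9880
tree:
10.9882
15.6834 5.5409
21.6070 8.8250 1.7143
28.4820 13.6734 3.1805 0.0000
35.1754 20.3599 5.9006 0.0000 0.0000
40.6575 28.4820 10.9472 0.0000 0.0000 0.0000
45.1475 35.1754 20.3099 0.0000 0.0000 0.0000 0.0000

Δt=0.25283, u=1.22094, d=0.81904, q=0.45908, disc=e^(-rΔt)=0.99647
k=6 terminal: V=max(K-S,0) → 45.1475 35.1754 20.3099 0.0000 0.0000 0.0000 0.0000
k=5: j=0 S=24.8125 intr=40.6575 cont=40.4261 V=40.6575[EX]; j=1 S=36.9880 intr=28.4820 cont=28.2507 V=28.4820[EX]; j=2 S=55.1378 intr=10.3322 cont=10.9472 V=10.9472[hold]; j=3 S=82.1937 intr=0.0000 cont=0.0000 V=0.0000[hold]; j=4 S=122.5259 intr=0.0000 cont=0.0000 V=0.0000[hold]; j=5 S=182.6489 intr=0.0000 cont=0.0000 V=0.0000[hold]  S*(5)=36.9880
k=4: j=0 S=30.2946 intr=35.1754 cont=34.9440 V=35.1754[EX]; j=1 S=45.1601 intr=20.3099 cont=20.3599 V=20.3599[hold]; j=2 S=67.3200 intr=0.0000 cont=5.9006 V=5.9006[hold]; j=3 S=100.3537 intr=0.0000 cont=0.0000 V=0.0000[hold]; j=4 S=149.5969 intr=0.0000 cont=0.0000 V=0.0000[hold]  S*(4)=30.2946
k=3: j=0 S=36.9880 intr=28.4820 cont=28.2736 V=28.4820[EX]; j=1 S=55.1378 intr=10.3322 cont=13.6734 V=13.6734[hold]; j=2 S=82.1937 intr=0.0000 cont=3.1805 V=3.1805[hold]; j=3 S=122.5259 intr=0.0000 cont=0.0000 V=0.0000[hold]  S*(3)=36.9880
k=2: j=0 S=45.1601 intr=20.3099 cont=21.6070 V=21.6070[hold]; j=1 S=67.3200 intr=0.0000 cont=8.8250 V=8.8250[hold]; j=2 S=100.3537 intr=0.0000 cont=1.7143 V=1.7143[hold]  S*(2)=-
k=1: j=0 S=55.1378 intr=10.3322 cont=15.6834 V=15.6834[hold]; j=1 S=82.1937 intr=0.0000 cont=5.5409 V=5.5409[hold]  S*(1)=-
k=0: j=0 S=67.3200 intr=0.0000 cont=10.9882 V=10.9882[hold]  S*(0)=-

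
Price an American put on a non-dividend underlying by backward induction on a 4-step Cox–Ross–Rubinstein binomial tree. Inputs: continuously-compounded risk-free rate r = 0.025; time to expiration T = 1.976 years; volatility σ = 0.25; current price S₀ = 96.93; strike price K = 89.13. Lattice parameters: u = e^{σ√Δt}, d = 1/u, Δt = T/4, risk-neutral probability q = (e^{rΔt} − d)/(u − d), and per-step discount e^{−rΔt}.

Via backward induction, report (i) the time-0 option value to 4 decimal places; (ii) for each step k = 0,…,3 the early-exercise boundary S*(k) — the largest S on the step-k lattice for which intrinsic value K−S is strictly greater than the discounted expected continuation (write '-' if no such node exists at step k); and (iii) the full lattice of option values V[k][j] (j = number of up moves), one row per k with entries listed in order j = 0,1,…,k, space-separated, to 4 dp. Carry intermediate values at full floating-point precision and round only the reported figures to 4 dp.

price = 7.9094
boundary = - - - 57.2170
tree:
7.9094
13.1806 2.6530
21.1342 5.2807 0.0000
31.9130 10.5110 0.0000 0.0000
41.1330 20.9219 0.0000 0.0000 0.0000

params: Δt=0.49400 u=1.19210 d=0.83886 q=0.49136 e^(-rΔt)=0.98773
t_4 payoffs: 41.1330 20.9219 0.0000 0.0000 0.0000
t_3: node(3,0) S=57.2170 payoff=31.9130 vs cont=30.8190 → 31.9130 [stop]  node(3,1) S=81.3106 payoff=7.8194 vs cont=10.5110 → 10.5110 [wait]  node(3,2) S=115.5498 payoff=0.0000 vs cont=0.0000 → 0.0000 [wait]  node(3,3) S=164.2070 payoff=0.0000 vs cont=0.0000 → 0.0000 [wait]  ⇒ S*(3)=57.2170
t_2: node(2,0) S=68.2081 payoff=20.9219 vs cont=21.1342 → 21.1342 [wait]  node(2,1) S=96.9300 payoff=0.0000 vs cont=5.2807 → 5.2807 [wait]  node(2,2) S=137.7465 payoff=0.0000 vs cont=0.0000 → 0.0000 [wait]  ⇒ S*(2)=-
t_1: node(1,0) S=81.3106 payoff=7.8194 vs cont=13.1806 → 13.1806 [wait]  node(1,1) S=115.5498 payoff=0.0000 vs cont=2.6530 → 2.6530 [wait]  ⇒ S*(1)=-
t_0: node(0,0) S=96.9300 payoff=0.0000 vs cont=7.9094 → 7.9094 [wait]  ⇒ S*(0)=-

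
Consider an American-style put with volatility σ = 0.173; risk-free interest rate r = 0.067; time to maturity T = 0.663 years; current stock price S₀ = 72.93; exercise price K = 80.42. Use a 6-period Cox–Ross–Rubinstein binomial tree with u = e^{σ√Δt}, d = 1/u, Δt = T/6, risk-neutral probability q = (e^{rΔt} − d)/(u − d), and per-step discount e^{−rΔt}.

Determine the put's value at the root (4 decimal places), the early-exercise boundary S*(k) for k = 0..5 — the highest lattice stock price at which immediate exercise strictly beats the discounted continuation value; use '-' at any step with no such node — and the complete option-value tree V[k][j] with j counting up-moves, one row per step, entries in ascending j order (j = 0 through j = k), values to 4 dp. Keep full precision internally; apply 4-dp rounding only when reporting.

Δt=0.11050  u=1.05919  d=0.94411  q=0.55020  discount=0.99262
step 6 (expiry): payoffs max(K−S,0) = 28.7719 22.4765 15.4137 7.4900 0.0000 0.0000 0.0000
step 5: (k=5,j=0): S=54.7053, (K−S)⁺=25.7147, hold=25.1215 ⇒ V=25.7147 exercise | (k=5,j=1): S=61.3734, (K−S)⁺=19.0466, hold=18.4534 ⇒ V=19.0466 exercise | (k=5,j=2): S=68.8543, (K−S)⁺=11.5657, hold=10.9725 ⇒ V=11.5657 exercise | (k=5,j=3): S=77.2470, (K−S)⁺=3.1730, hold=3.3442 ⇒ V=3.3442 continue | (k=5,j=4): S=86.6627, (K−S)⁺=0.0000, hold=0.0000 ⇒ V=0.0000 continue | (k=5,j=5): S=97.2261, (K−S)⁺=0.0000, hold=0.0000 ⇒ V=0.0000 continue  boundary S*=68.8543
step 4: (k=4,j=0): S=57.9435, (K−S)⁺=22.4765, hold=21.8833 ⇒ V=22.4765 exercise | (k=4,j=1): S=65.0063, (K−S)⁺=15.4137, hold=14.8205 ⇒ V=15.4137 exercise | (k=4,j=2): S=72.9300, (K−S)⁺=7.4900, hold=6.9903 ⇒ V=7.4900 exercise | (k=4,j=3): S=81.8195, (K−S)⁺=0.0000, hold=1.4931 ⇒ V=1.4931 continue | (k=4,j=4): S=91.7926, (K−S)⁺=0.0000, hold=0.0000 ⇒ V=0.0000 continue  boundary S*=72.9300
step 3: (k=3,j=0): S=61.3734, (K−S)⁺=19.0466, hold=18.4534 ⇒ V=19.0466 exercise | (k=3,j=1): S=68.8543, (K−S)⁺=11.5657, hold=10.9725 ⇒ V=11.5657 exercise | (k=3,j=2): S=77.2470, (K−S)⁺=3.1730, hold=4.1596 ⇒ V=4.1596 continue | (k=3,j=3): S=86.6627, (K−S)⁺=0.0000, hold=0.6666 ⇒ V=0.6666 continue  boundary S*=68.8543
step 2: (k=2,j=0): S=65.0063, (K−S)⁺=15.4137, hold=14.8205 ⇒ V=15.4137 exercise | (k=2,j=1): S=72.9300, (K−S)⁺=7.4900, hold=7.4356 ⇒ V=7.4900 exercise | (k=2,j=2): S=81.8195, (K−S)⁺=0.0000, hold=2.2213 ⇒ V=2.2213 continue  boundary S*=72.9300
step 1: (k=1,j=0): S=68.8543, (K−S)⁺=11.5657, hold=10.9725 ⇒ V=11.5657 exercise | (k=1,j=1): S=77.2470, (K−S)⁺=3.1730, hold=4.5573 ⇒ V=4.5573 continue  boundary S*=68.8543
step 0: (k=0,j=0): S=72.9300, (K−S)⁺=7.4900, hold=7.6528 ⇒ V=7.6528 continue  boundary S*=-

price = 7.6528
boundary = - 68.8543 72.9300 68.8543 72.9300 68.8543
tree:
7.6528
11.5657 4.5573
15.4137 7.4900 2.2213
19.0466 11.5657 4.1596 0.6666
22.4765 15.4137 7.4900 1.4931 0.0000
25.7147 19.0466 11.5657 3.3442 0.0000 0.0000
28.7719 22.4765 15.4137 7.4900 0.0000 0.0000 0.0000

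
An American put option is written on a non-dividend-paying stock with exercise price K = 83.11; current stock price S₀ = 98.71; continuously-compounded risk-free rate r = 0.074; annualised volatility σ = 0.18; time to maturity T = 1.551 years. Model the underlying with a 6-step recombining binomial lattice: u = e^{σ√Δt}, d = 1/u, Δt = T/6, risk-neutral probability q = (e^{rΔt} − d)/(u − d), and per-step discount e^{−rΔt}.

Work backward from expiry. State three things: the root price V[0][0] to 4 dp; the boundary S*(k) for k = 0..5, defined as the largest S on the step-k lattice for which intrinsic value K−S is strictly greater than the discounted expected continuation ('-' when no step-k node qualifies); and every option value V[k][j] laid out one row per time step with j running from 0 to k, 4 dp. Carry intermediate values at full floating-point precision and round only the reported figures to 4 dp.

Δt=0.25850, u=1.09584, d=0.91255, q=0.58251, disc=e^(-rΔt)=0.98105
k=6 terminal: V=max(K-S,0) → 26.1082 14.6591 0.9103 0.0000 0.0000 0.0000 0.0000
k=5: j=0 S=62.4646 intr=20.6454 cont=19.0707 V=20.6454[EX]; j=1 S=75.0110 intr=8.0990 cont=6.5243 V=8.0990[EX]; j=2 S=90.0774 intr=0.0000 cont=0.3728 V=0.3728[hold]; j=3 S=108.1699 intr=0.0000 cont=0.0000 V=0.0000[hold]; j=4 S=129.8965 intr=0.0000 cont=0.0000 V=0.0000[hold]; j=5 S=155.9869 intr=0.0000 cont=0.0000 V=0.0000[hold]  S*(5)=75.0110
k=4: j=0 S=68.4509 intr=14.6591 cont=13.0843 V=14.6591[EX]; j=1 S=82.1997 intr=0.9103 cont=3.5303 V=3.5303[hold]; j=2 S=98.7100 intr=0.0000 cont=0.1527 V=0.1527[hold]; j=3 S=118.5365 intr=0.0000 cont=0.0000 V=0.0000[hold]; j=4 S=142.3452 intr=0.0000 cont=0.0000 V=0.0000[hold]  S*(4)=68.4509
k=3: j=0 S=75.0110 intr=8.0990 cont=8.0216 V=8.0990[EX]; j=1 S=90.0774 intr=0.0000 cont=1.5332 V=1.5332[hold]; j=2 S=108.1699 intr=0.0000 cont=0.0625 V=0.0625[hold]; j=3 S=129.8965 intr=0.0000 cont=0.0000 V=0.0000[hold]  S*(3)=75.0110
k=2: j=0 S=82.1997 intr=0.9103 cont=4.1934 V=4.1934[hold]; j=1 S=98.7100 intr=0.0000 cont=0.6637 V=0.6637[hold]; j=2 S=118.5365 intr=0.0000 cont=0.0256 V=0.0256[hold]  S*(2)=-
k=1: j=0 S=90.0774 intr=0.0000 cont=2.0969 V=2.0969[hold]; j=1 S=108.1699 intr=0.0000 cont=0.2865 V=0.2865[hold]  S*(1)=-
k=0: j=0 S=98.7100 intr=0.0000 cont=1.0226 V=1.0226[hold]  S*(0)=-

price = 1.0226
boundary = - - - 75.0110 68.4509 75.0110
tree:
1.0226
2.0969 0.2865
4.1934 0.6637 0.0256
8.0990 1.5332 0.0625 0.0000
14.6591 3.5303 0.1527 0.0000 0.0000
20.6454 8.0990 0.3728 0.0000 0.0000 0.0000
26.1082 14.6591 0.9103 0.0000 0.0000 0.0000 0.0000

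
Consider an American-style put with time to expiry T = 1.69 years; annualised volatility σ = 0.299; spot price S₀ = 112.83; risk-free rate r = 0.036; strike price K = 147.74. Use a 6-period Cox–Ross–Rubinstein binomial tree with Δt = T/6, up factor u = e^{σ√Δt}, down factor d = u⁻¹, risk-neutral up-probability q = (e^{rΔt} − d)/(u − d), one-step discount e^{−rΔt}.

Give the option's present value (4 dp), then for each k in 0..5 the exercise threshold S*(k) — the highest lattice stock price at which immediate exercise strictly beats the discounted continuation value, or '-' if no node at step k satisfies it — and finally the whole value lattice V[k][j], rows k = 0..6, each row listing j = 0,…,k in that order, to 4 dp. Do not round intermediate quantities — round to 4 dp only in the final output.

price = 37.9224
boundary = - 96.2738 82.1470 96.2738 112.8300 96.2738
tree:
37.9224
51.4662 24.7448
65.5930 36.5057 13.1324
77.6469 51.4662 21.8383 4.4293
87.9321 65.5930 34.9100 8.8146 0.0000
96.7081 77.6469 51.4662 17.5419 0.0000 0.0000
104.1963 87.9321 65.5930 34.9100 0.0000 0.0000 0.0000

Δt=0.28167, u=1.17197, d=0.85326, q=0.49239, disc=e^(-rΔt)=0.98991
k=6 terminal: V=max(K-S,0) → 104.1963 87.9321 65.5930 34.9100 0.0000 0.0000 0.0000
k=5: j=0 S=51.0319 intr=96.7081 cont=95.2175 V=96.7081[EX]; j=1 S=70.0931 intr=77.6469 cont=76.1564 V=77.6469[EX]; j=2 S=96.2738 intr=51.4662 cont=49.9757 V=51.4662[EX]; j=3 S=132.2334 intr=15.5066 cont=17.5419 V=17.5419[hold]; j=4 S=181.6244 intr=0.0000 cont=0.0000 V=0.0000[hold]; j=5 S=249.4636 intr=0.0000 cont=0.0000 V=0.0000[hold]  S*(5)=96.2738
k=4: j=0 S=59.8079 intr=87.9321 cont=86.4416 V=87.9321[EX]; j=1 S=82.1470 intr=65.5930 cont=64.1025 V=65.5930[EX]; j=2 S=112.8300 intr=34.9100 cont=34.4115 V=34.9100[EX]; j=3 S=154.9736 intr=0.0000 cont=8.8146 V=8.8146[hold]; j=4 S=212.8583 intr=0.0000 cont=0.0000 V=0.0000[hold]  S*(4)=112.8300
k=3: j=0 S=70.0931 intr=77.6469 cont=76.1564 V=77.6469[EX]; j=1 S=96.2738 intr=51.4662 cont=49.9757 V=51.4662[EX]; j=2 S=132.2334 intr=15.5066 cont=21.8383 V=21.8383[hold]; j=3 S=181.6244 intr=0.0000 cont=4.4293 V=4.4293[hold]  S*(3)=96.2738
k=2: j=0 S=82.1470 intr=65.5930 cont=64.1025 V=65.5930[EX]; j=1 S=112.8300 intr=34.9100 cont=36.5057 V=36.5057[hold]; j=2 S=154.9736 intr=0.0000 cont=13.1324 V=13.1324[hold]  S*(2)=82.1470
k=1: j=0 S=96.2738 intr=51.4662 cont=50.7535 V=51.4662[EX]; j=1 S=132.2334 intr=15.5066 cont=24.7448 V=24.7448[hold]  S*(1)=96.2738
k=0: j=0 S=112.8300 intr=34.9100 cont=37.9224 V=37.9224[hold]  S*(0)=-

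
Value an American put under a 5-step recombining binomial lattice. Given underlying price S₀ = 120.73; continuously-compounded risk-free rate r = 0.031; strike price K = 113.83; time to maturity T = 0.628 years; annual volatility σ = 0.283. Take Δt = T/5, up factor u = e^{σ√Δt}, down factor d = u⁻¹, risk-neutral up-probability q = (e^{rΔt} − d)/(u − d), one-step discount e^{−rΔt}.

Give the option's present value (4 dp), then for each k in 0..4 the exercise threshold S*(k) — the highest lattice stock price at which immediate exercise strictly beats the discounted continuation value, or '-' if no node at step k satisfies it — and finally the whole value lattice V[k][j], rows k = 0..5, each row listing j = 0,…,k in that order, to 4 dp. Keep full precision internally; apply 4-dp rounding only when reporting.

price = 6.8254
boundary = - - - 89.3597 98.7870
tree:
6.8254
10.8191 2.7944
16.6205 4.9708 0.5905
24.4703 8.7230 1.1723 0.0000
32.9978 15.0430 2.3276 0.0000 0.0000
40.7116 24.4703 4.6212 0.0000 0.0000 0.0000

Δt=0.12560  u=1.10550  d=0.90457  q=0.49436  discount=0.99611
step 5 (expiry): payoffs max(K−S,0) = 40.7116 24.4703 4.6212 0.0000 0.0000 0.0000
step 4: (k=4,j=0): S=80.8322, (K−S)⁺=32.9978, hold=32.5555 ⇒ V=32.9978 exercise | (k=4,j=1): S=98.7870, (K−S)⁺=15.0430, hold=14.6007 ⇒ V=15.0430 exercise | (k=4,j=2): S=120.7300, (K−S)⁺=0.0000, hold=2.3276 ⇒ V=2.3276 continue | (k=4,j=3): S=147.5471, (K−S)⁺=0.0000, hold=0.0000 ⇒ V=0.0000 continue | (k=4,j=4): S=180.3210, (K−S)⁺=0.0000, hold=0.0000 ⇒ V=0.0000 continue  boundary S*=98.7870
step 3: (k=3,j=0): S=89.3597, (K−S)⁺=24.4703, hold=24.0279 ⇒ V=24.4703 exercise | (k=3,j=1): S=109.2088, (K−S)⁺=4.6212, hold=8.7230 ⇒ V=8.7230 continue | (k=3,j=2): S=133.4667, (K−S)⁺=0.0000, hold=1.1723 ⇒ V=1.1723 continue | (k=3,j=3): S=163.1130, (K−S)⁺=0.0000, hold=0.0000 ⇒ V=0.0000 continue  boundary S*=89.3597
step 2: (k=2,j=0): S=98.7870, (K−S)⁺=15.0430, hold=16.6205 ⇒ V=16.6205 continue | (k=2,j=1): S=120.7300, (K−S)⁺=0.0000, hold=4.9708 ⇒ V=4.9708 continue | (k=2,j=2): S=147.5471, (K−S)⁺=0.0000, hold=0.5905 ⇒ V=0.5905 continue  boundary S*=-
step 1: (k=1,j=0): S=109.2088, (K−S)⁺=4.6212, hold=10.8191 ⇒ V=10.8191 continue | (k=1,j=1): S=133.4667, (K−S)⁺=0.0000, hold=2.7944 ⇒ V=2.7944 continue  boundary S*=-
step 0: (k=0,j=0): S=120.7300, (K−S)⁺=0.0000, hold=6.8254 ⇒ V=6.8254 continue  boundary S*=-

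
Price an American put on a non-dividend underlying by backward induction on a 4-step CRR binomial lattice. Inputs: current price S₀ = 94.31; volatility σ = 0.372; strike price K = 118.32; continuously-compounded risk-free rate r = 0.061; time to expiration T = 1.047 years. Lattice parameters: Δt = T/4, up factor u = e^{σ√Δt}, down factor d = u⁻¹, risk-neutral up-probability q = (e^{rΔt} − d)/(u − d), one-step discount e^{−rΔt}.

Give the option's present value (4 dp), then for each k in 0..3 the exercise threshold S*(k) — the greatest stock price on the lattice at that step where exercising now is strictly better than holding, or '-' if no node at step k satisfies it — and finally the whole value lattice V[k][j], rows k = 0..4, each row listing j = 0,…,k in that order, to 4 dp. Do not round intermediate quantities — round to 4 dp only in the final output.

Δt=0.26175, u=1.20964, d=0.82669, q=0.49459, disc=e^(-rΔt)=0.98416
k=4 terminal: V=max(K-S,0) → 74.2709 53.8664 24.0100 0.0000 0.0000
k=3: j=0 S=53.2834 intr=65.0366 cont=63.1624 V=65.0366[EX]; j=1 S=77.9655 intr=40.3545 cont=38.4803 V=40.3545[EX]; j=2 S=114.0809 intr=4.2391 cont=11.9426 V=11.9426[hold]; j=3 S=166.9258 intr=0.0000 cont=0.0000 V=0.0000[hold]  S*(3)=77.9655
k=2: j=0 S=64.4536 intr=53.8664 cont=51.9922 V=53.8664[EX]; j=1 S=94.3100 intr=24.0100 cont=25.8856 V=25.8856[hold]; j=2 S=137.9966 intr=0.0000 cont=5.9403 V=5.9403[hold]  S*(2)=64.4536
k=1: j=0 S=77.9655 intr=40.3545 cont=39.3933 V=40.3545[EX]; j=1 S=114.0809 intr=4.2391 cont=15.7670 V=15.7670[hold]  S*(1)=77.9655
k=0: j=0 S=94.3100 intr=24.0100 cont=27.7471 V=27.7471[hold]  S*(0)=-

price = 27.7471
boundary = - 77.9655 64.4536 77.9655
tree:
27.7471
40.3545 15.7670
53.8664 25.8856 5.9403
65.0366 40.3545 11.9426 0.0000
74.2709 53.8664 24.0100 0.0000 0.0000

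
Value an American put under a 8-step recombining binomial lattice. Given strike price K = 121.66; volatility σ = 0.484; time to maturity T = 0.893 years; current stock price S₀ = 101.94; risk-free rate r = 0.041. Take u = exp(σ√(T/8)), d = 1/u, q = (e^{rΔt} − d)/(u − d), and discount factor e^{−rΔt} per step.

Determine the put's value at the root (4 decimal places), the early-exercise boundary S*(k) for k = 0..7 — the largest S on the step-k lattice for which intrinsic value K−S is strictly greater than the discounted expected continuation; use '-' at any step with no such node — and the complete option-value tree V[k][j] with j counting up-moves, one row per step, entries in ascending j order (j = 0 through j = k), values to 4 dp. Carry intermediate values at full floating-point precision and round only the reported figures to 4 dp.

Δt=0.11163, u=1.17551, d=0.85069, q=0.47378, disc=e^(-rΔt)=0.99543
k=8 terminal: V=max(K-S,0) → 93.7011 83.0254 68.2734 47.8885 19.7200 0.0000 0.0000 0.0000 0.0000
k=7: j=0 S=32.8661 intr=88.7939 cont=88.2384 V=88.7939[EX]; j=1 S=45.4155 intr=76.2445 cont=75.6889 V=76.2445[EX]; j=2 S=62.7568 intr=58.9032 cont=58.3477 V=58.9032[EX]; j=3 S=86.7195 intr=34.9405 cont=34.3850 V=34.9405[EX]; j=4 S=119.8320 intr=1.8280 cont=10.3296 V=10.3296[hold]; j=5 S=165.5879 intr=0.0000 cont=0.0000 V=0.0000[hold]; j=6 S=228.8151 intr=0.0000 cont=0.0000 V=0.0000[hold]; j=7 S=316.1846 intr=0.0000 cont=0.0000 V=0.0000[hold]  S*(7)=86.7195
k=6: j=0 S=38.6346 intr=83.0254 cont=82.4699 V=83.0254[EX]; j=1 S=53.3866 intr=68.2734 cont=67.7178 V=68.2734[EX]; j=2 S=73.7715 intr=47.8885 cont=47.3330 V=47.8885[EX]; j=3 S=101.9400 intr=19.7200 cont=23.1740 V=23.1740[hold]; j=4 S=140.8642 intr=0.0000 cont=5.4108 V=5.4108[hold]; j=5 S=194.6510 intr=0.0000 cont=0.0000 V=0.0000[hold]; j=6 S=268.9755 intr=0.0000 cont=0.0000 V=0.0000[hold]  S*(6)=73.7715
k=5: j=0 S=45.4155 intr=76.2445 cont=75.6889 V=76.2445[EX]; j=1 S=62.7568 intr=58.9032 cont=58.3477 V=58.9032[EX]; j=2 S=86.7195 intr=34.9405 cont=36.0140 V=36.0140[hold]; j=3 S=119.8320 intr=1.8280 cont=14.6907 V=14.6907[hold]; j=4 S=165.5879 intr=0.0000 cont=2.8342 V=2.8342[hold]; j=5 S=228.8151 intr=0.0000 cont=0.0000 V=0.0000[hold]  S*(5)=62.7568
k=4: j=0 S=53.3866 intr=68.2734 cont=67.7178 V=68.2734[EX]; j=1 S=73.7715 intr=47.8885 cont=47.8392 V=47.8885[EX]; j=2 S=101.9400 intr=19.7200 cont=25.7931 V=25.7931[hold]; j=3 S=140.8642 intr=0.0000 cont=9.0319 V=9.0319[hold]; j=4 S=194.6510 intr=0.0000 cont=1.4846 V=1.4846[hold]  S*(4)=73.7715
k=3: j=0 S=62.7568 intr=58.9032 cont=58.3477 V=58.9032[EX]; j=1 S=86.7195 intr=34.9405 cont=37.2492 V=37.2492[hold]; j=2 S=119.8320 intr=1.8280 cont=17.7704 V=17.7704[hold]; j=3 S=165.5879 intr=0.0000 cont=5.4312 V=5.4312[hold]  S*(3)=62.7568
k=2: j=0 S=73.7715 intr=47.8885 cont=48.4218 V=48.4218[hold]; j=1 S=101.9400 intr=19.7200 cont=27.8925 V=27.8925[hold]; j=2 S=140.8642 intr=0.0000 cont=11.8698 V=11.8698[hold]  S*(2)=-
k=1: j=0 S=86.7195 intr=34.9405 cont=38.5187 V=38.5187[hold]; j=1 S=119.8320 intr=1.8280 cont=20.2085 V=20.2085[hold]  S*(1)=-
k=0: j=0 S=101.9400 intr=19.7200 cont=29.7074 V=29.7074[hold]  S*(0)=-

price = 29.7074
boundary = - - - 62.7568 73.7715 62.7568 73.7715 86.7195
tree:
29.7074
38.5187 20.2085
48.4218 27.8925 11.8698
58.9032 37.2492 17.7704 5.4312
68.2734 47.8885 25.7931 9.0319 1.4846
76.2445 58.9032 36.0140 14.6907 2.8342 0.0000
83.0254 68.2734 47.8885 23.1740 5.4108 0.0000 0.0000
88.7939 76.2445 58.9032 34.9405 10.3296 0.0000 0.0000 0.0000
93.7011 83.0254 68.2734 47.8885 19.7200 0.0000 0.0000 0.0000 0.0000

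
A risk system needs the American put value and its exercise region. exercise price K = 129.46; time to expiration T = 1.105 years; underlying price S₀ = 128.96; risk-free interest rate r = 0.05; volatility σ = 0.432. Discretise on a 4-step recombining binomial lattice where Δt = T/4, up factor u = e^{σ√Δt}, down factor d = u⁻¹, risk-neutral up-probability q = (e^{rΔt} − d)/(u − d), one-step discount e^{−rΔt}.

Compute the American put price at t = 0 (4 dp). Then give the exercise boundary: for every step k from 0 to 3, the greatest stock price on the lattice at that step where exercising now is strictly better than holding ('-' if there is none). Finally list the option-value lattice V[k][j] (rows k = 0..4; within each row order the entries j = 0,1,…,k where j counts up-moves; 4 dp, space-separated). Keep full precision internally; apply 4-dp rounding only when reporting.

Δt=0.27625, u=1.25490, d=0.79688, q=0.47384, disc=e^(-rΔt)=0.98628
k=4 terminal: V=max(K-S,0) → 77.4584 47.5691 0.5000 0.0000 0.0000
k=3: j=0 S=65.2569 intr=64.2031 cont=62.4273 V=64.2031[EX]; j=1 S=102.7650 intr=26.6950 cont=24.9191 V=26.6950[EX]; j=2 S=161.8321 intr=0.0000 cont=0.2595 V=0.2595[hold]; j=3 S=254.8495 intr=0.0000 cont=0.0000 V=0.0000[hold]  S*(3)=102.7650
k=2: j=0 S=81.8909 intr=47.5691 cont=45.7932 V=47.5691[EX]; j=1 S=128.9600 intr=0.5000 cont=13.9743 V=13.9743[hold]; j=2 S=203.0833 intr=0.0000 cont=0.1346 V=0.1346[hold]  S*(2)=81.8909
k=1: j=0 S=102.7650 intr=26.6950 cont=31.2162 V=31.2162[hold]; j=1 S=161.8321 intr=0.0000 cont=7.3147 V=7.3147[hold]  S*(1)=-
k=0: j=0 S=128.9600 intr=0.5000 cont=19.6178 V=19.6178[hold]  S*(0)=-

price = 19.6178
boundary = - - 81.8909 102.7650
tree:
19.6178
31.2162 7.3147
47.5691 13.9743 0.1346
64.2031 26.6950 0.2595 0.0000
77.4584 47.5691 0.5000 0.0000 0.0000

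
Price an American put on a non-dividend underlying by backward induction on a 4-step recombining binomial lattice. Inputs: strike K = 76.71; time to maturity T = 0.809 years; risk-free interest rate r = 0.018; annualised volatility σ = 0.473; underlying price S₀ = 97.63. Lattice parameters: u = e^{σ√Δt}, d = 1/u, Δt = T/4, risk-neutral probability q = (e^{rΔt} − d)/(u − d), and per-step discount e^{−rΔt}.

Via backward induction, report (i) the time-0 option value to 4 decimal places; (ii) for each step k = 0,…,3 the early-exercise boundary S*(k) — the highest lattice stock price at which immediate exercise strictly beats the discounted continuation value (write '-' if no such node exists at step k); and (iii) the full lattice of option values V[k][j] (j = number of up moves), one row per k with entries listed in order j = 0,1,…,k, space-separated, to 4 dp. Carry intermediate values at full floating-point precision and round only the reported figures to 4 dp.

price = 6.8196
boundary = - - - 51.5746
tree:
6.8196
10.8463 2.0612
16.8146 3.7995 0.0000
25.1354 7.0038 0.0000 0.0000
35.0179 12.9104 0.0000 0.0000 0.0000

params: Δt=0.20225 u=1.23704 d=0.80838 q=0.45553 e^(-rΔt)=0.99637
t_4 payoffs: 35.0179 12.9104 0.0000 0.0000 0.0000
t_3: node(3,0) S=51.5746 payoff=25.1354 vs cont=24.8567 → 25.1354 [stop]  node(3,1) S=78.9225 payoff=0.0000 vs cont=7.0038 → 7.0038 [wait]  node(3,2) S=120.7719 payoff=0.0000 vs cont=0.0000 → 0.0000 [wait]  node(3,3) S=184.8123 payoff=0.0000 vs cont=0.0000 → 0.0000 [wait]  ⇒ S*(3)=51.5746
t_2: node(2,0) S=63.7996 payoff=12.9104 vs cont=16.8146 → 16.8146 [wait]  node(2,1) S=97.6300 payoff=0.0000 vs cont=3.7995 → 3.7995 [wait]  node(2,2) S=149.3992 payoff=0.0000 vs cont=0.0000 → 0.0000 [wait]  ⇒ S*(2)=-
t_1: node(1,0) S=78.9225 payoff=0.0000 vs cont=10.8463 → 10.8463 [wait]  node(1,1) S=120.7719 payoff=0.0000 vs cont=2.0612 → 2.0612 [wait]  ⇒ S*(1)=-
t_0: node(0,0) S=97.6300 payoff=0.0000 vs cont=6.8196 → 6.8196 [wait]  ⇒ S*(0)=-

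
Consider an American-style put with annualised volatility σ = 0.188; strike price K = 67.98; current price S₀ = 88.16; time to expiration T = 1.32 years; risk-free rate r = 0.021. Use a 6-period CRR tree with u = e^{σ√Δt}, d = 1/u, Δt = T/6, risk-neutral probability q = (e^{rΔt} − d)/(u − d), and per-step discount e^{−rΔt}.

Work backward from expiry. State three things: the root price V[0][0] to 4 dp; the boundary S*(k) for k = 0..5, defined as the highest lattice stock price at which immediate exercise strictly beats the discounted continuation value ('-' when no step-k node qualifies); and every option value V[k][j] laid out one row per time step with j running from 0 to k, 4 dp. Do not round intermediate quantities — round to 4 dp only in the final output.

price = 0.7720
boundary = - - - - - 56.7272
tree:
0.7720
1.3849 0.1764
2.4427 0.3573 0.0000
4.2133 0.7240 0.0000 0.0000
7.0454 1.4671 0.0000 0.0000 0.0000
11.2528 2.9727 0.0000 0.0000 0.0000 0.0000
16.0408 6.0234 0.0000 0.0000 0.0000 0.0000 0.0000

Δt=0.22000, u=1.09218, d=0.91560, q=0.50419, disc=e^(-rΔt)=0.99539
k=6 terminal: V=max(K-S,0) → 16.0408 6.0234 0.0000 0.0000 0.0000 0.0000 0.0000
k=5: j=0 S=56.7272 intr=11.2528 cont=10.9394 V=11.2528[EX]; j=1 S=67.6680 intr=0.3120 cont=2.9727 V=2.9727[hold]; j=2 S=80.7190 intr=0.0000 cont=0.0000 V=0.0000[hold]; j=3 S=96.2870 intr=0.0000 cont=0.0000 V=0.0000[hold]; j=4 S=114.8576 intr=0.0000 cont=0.0000 V=0.0000[hold]; j=5 S=137.0098 intr=0.0000 cont=0.0000 V=0.0000[hold]  S*(5)=56.7272
k=4: j=0 S=61.9566 intr=6.0234 cont=7.0454 V=7.0454[hold]; j=1 S=73.9060 intr=0.0000 cont=1.4671 V=1.4671[hold]; j=2 S=88.1600 intr=0.0000 cont=0.0000 V=0.0000[hold]; j=3 S=105.1632 intr=0.0000 cont=0.0000 V=0.0000[hold]; j=4 S=125.4457 intr=0.0000 cont=0.0000 V=0.0000[hold]  S*(4)=-
k=3: j=0 S=67.6680 intr=0.3120 cont=4.2133 V=4.2133[hold]; j=1 S=80.7190 intr=0.0000 cont=0.7240 V=0.7240[hold]; j=2 S=96.2870 intr=0.0000 cont=0.0000 V=0.0000[hold]; j=3 S=114.8576 intr=0.0000 cont=0.0000 V=0.0000[hold]  S*(3)=-
k=2: j=0 S=73.9060 intr=0.0000 cont=2.4427 V=2.4427[hold]; j=1 S=88.1600 intr=0.0000 cont=0.3573 V=0.3573[hold]; j=2 S=105.1632 intr=0.0000 cont=0.0000 V=0.0000[hold]  S*(2)=-
k=1: j=0 S=80.7190 intr=0.0000 cont=1.3849 V=1.3849[hold]; j=1 S=96.2870 intr=0.0000 cont=0.1764 V=0.1764[hold]  S*(1)=-
k=0: j=0 S=88.1600 intr=0.0000 cont=0.7720 V=0.7720[hold]  S*(0)=-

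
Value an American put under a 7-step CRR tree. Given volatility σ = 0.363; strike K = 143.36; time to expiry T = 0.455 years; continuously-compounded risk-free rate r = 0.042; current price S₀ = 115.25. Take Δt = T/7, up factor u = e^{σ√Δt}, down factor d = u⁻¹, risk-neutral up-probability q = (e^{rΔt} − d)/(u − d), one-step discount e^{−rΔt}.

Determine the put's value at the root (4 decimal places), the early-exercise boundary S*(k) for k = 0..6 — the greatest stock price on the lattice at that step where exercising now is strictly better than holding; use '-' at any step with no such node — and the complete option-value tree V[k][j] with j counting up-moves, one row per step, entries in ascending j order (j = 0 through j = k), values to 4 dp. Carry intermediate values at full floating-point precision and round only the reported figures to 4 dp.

Δt=0.06500  u=1.09696  d=0.91161  q=0.49163  discount=0.99727
step 7 (expiry): payoffs max(K−S,0) = 83.0635 70.8033 56.0503 38.2974 16.9348 0.0000 0.0000 0.0000
step 6: (k=6,j=0): S=66.1431, (K−S)⁺=77.2169, hold=76.8261 ⇒ V=77.2169 exercise | (k=6,j=1): S=79.5921, (K−S)⁺=63.7679, hold=63.3771 ⇒ V=63.7679 exercise | (k=6,j=2): S=95.7757, (K−S)⁺=47.5843, hold=47.1934 ⇒ V=47.5843 exercise | (k=6,j=3): S=115.2500, (K−S)⁺=28.1100, hold=27.7192 ⇒ V=28.1100 exercise | (k=6,j=4): S=138.6840, (K−S)⁺=4.6760, hold=8.5857 ⇒ V=8.5857 continue | (k=6,j=5): S=166.8829, (K−S)⁺=0.0000, hold=0.0000 ⇒ V=0.0000 continue | (k=6,j=6): S=200.8156, (K−S)⁺=0.0000, hold=0.0000 ⇒ V=0.0000 continue  boundary S*=115.2500
step 5: (k=5,j=0): S=72.5567, (K−S)⁺=70.8033, hold=70.4125 ⇒ V=70.8033 exercise | (k=5,j=1): S=87.3097, (K−S)⁺=56.0503, hold=55.6594 ⇒ V=56.0503 exercise | (k=5,j=2): S=105.0626, (K−S)⁺=38.2974, hold=37.9065 ⇒ V=38.2974 exercise | (k=5,j=3): S=126.4252, (K−S)⁺=16.9348, hold=18.4608 ⇒ V=18.4608 continue | (k=5,j=4): S=152.1315, (K−S)⁺=0.0000, hold=4.3528 ⇒ V=4.3528 continue | (k=5,j=5): S=183.0647, (K−S)⁺=0.0000, hold=0.0000 ⇒ V=0.0000 continue  boundary S*=105.0626
step 4: (k=4,j=0): S=79.5921, (K−S)⁺=63.7679, hold=63.3771 ⇒ V=63.7679 exercise | (k=4,j=1): S=95.7757, (K−S)⁺=47.5843, hold=47.1934 ⇒ V=47.5843 exercise | (k=4,j=2): S=115.2500, (K−S)⁺=28.1100, hold=28.4674 ⇒ V=28.4674 continue | (k=4,j=3): S=138.6840, (K−S)⁺=4.6760, hold=11.4935 ⇒ V=11.4935 continue | (k=4,j=4): S=166.8829, (K−S)⁺=0.0000, hold=2.2068 ⇒ V=2.2068 continue  boundary S*=95.7757
step 3: (k=3,j=0): S=87.3097, (K−S)⁺=56.0503, hold=55.6594 ⇒ V=56.0503 exercise | (k=3,j=1): S=105.0626, (K−S)⁺=38.2974, hold=38.0818 ⇒ V=38.2974 exercise | (k=3,j=2): S=126.4252, (K−S)⁺=16.9348, hold=20.0677 ⇒ V=20.0677 continue | (k=3,j=3): S=152.1315, (K−S)⁺=0.0000, hold=6.9090 ⇒ V=6.9090 continue  boundary S*=105.0626
step 2: (k=2,j=0): S=95.7757, (K−S)⁺=47.5843, hold=47.1934 ⇒ V=47.5843 exercise | (k=2,j=1): S=115.2500, (K−S)⁺=28.1100, hold=29.2552 ⇒ V=29.2552 continue | (k=2,j=2): S=138.6840, (K−S)⁺=4.6760, hold=13.5615 ⇒ V=13.5615 continue  boundary S*=95.7757
step 1: (k=1,j=0): S=105.0626, (K−S)⁺=38.2974, hold=38.4680 ⇒ V=38.4680 continue | (k=1,j=1): S=126.4252, (K−S)⁺=16.9348, hold=21.4810 ⇒ V=21.4810 continue  boundary S*=-
step 0: (k=0,j=0): S=115.2500, (K−S)⁺=28.1100, hold=30.0346 ⇒ V=30.0346 continue  boundary S*=-

price = 30.0346
boundary = - - 95.7757 105.0626 95.7757 105.0626 115.2500
tree:
30.0346
38.4680 21.4810
47.5843 29.2552 13.5615
56.0503 38.2974 20.0677 6.9090
63.7679 47.5843 28.4674 11.4935 2.2068
70.8033 56.0503 38.2974 18.4608 4.3528 0.0000
77.2169 63.7679 47.5843 28.1100 8.5857 0.0000 0.0000
83.0635 70.8033 56.0503 38.2974 16.9348 0.0000 0.0000 0.0000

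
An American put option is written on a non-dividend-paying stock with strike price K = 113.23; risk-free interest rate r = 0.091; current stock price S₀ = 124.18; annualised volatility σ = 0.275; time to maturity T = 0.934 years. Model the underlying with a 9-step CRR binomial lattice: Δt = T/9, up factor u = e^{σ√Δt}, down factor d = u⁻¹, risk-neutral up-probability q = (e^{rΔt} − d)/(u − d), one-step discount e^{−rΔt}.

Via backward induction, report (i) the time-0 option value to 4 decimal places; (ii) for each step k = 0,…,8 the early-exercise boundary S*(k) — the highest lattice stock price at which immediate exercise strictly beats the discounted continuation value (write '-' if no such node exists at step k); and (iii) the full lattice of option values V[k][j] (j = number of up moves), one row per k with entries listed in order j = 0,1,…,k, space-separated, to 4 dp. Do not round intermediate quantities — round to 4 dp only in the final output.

price = 4.9224
boundary = - - - - 87.1274 95.1983 87.1274 95.1983 104.0168
tree:
4.9224
7.8515 2.4269
12.1574 4.1939 0.9117
18.1800 7.0625 1.7386 0.1987
26.1026 11.5169 3.2598 0.4280 0.0000
33.4892 18.0317 5.9766 0.9218 0.0000 0.0000
40.2495 26.1026 10.6225 1.9857 0.0000 0.0000 0.0000
46.4368 33.4892 18.0317 4.2772 0.0000 0.0000 0.0000 0.0000
52.0994 40.2495 26.1026 9.2132 0.0000 0.0000 0.0000 0.0000 0.0000
57.2820 46.4368 33.4892 18.0317 0.0000 0.0000 0.0000 0.0000 0.0000 0.0000

params: Δt=0.10378 u=1.09263 d=0.91522 q=0.53135 e^(-rΔt)=0.99060
t_9 payoffs: 57.2820 46.4368 33.4892 18.0317 0.0000 0.0000 0.0000 0.0000 0.0000 0.0000
t_8: node(8,0) S=61.1306 payoff=52.0994 vs cont=51.0352 → 52.0994 [stop]  node(8,1) S=72.9805 payoff=40.2495 vs cont=39.1852 → 40.2495 [stop]  node(8,2) S=87.1274 payoff=26.1026 vs cont=25.0383 → 26.1026 [stop]  node(8,3) S=104.0168 payoff=9.2132 vs cont=8.3711 → 9.2132 [stop]  node(8,4) S=124.1800 payoff=0.0000 vs cont=0.0000 → 0.0000 [wait]  node(8,5) S=148.2518 payoff=0.0000 vs cont=0.0000 → 0.0000 [wait]  node(8,6) S=176.9898 payoff=0.0000 vs cont=0.0000 → 0.0000 [wait]  node(8,7) S=211.2986 payoff=0.0000 vs cont=0.0000 → 0.0000 [wait]  node(8,8) S=252.2580 payoff=0.0000 vs cont=0.0000 → 0.0000 [wait]  ⇒ S*(8)=104.0168
t_7: node(7,0) S=66.7932 payoff=46.4368 vs cont=45.3725 → 46.4368 [stop]  node(7,1) S=79.7408 payoff=33.4892 vs cont=32.4249 → 33.4892 [stop]  node(7,2) S=95.1983 payoff=18.0317 vs cont=16.9674 → 18.0317 [stop]  node(7,3) S=113.6521 payoff=0.0000 vs cont=4.2772 → 4.2772 [wait]  node(7,4) S=135.6831 payoff=0.0000 vs cont=0.0000 → 0.0000 [wait]  node(7,5) S=161.9848 payoff=0.0000 vs cont=0.0000 → 0.0000 [wait]  node(7,6) S=193.3849 payoff=0.0000 vs cont=0.0000 → 0.0000 [wait]  node(7,7) S=230.8718 payoff=0.0000 vs cont=0.0000 → 0.0000 [wait]  ⇒ S*(7)=95.1983
t_6: node(6,0) S=72.9805 payoff=40.2495 vs cont=39.1852 → 40.2495 [stop]  node(6,1) S=87.1274 payoff=26.1026 vs cont=25.0383 → 26.1026 [stop]  node(6,2) S=104.0168 payoff=9.2132 vs cont=10.6225 → 10.6225 [wait]  node(6,3) S=124.1800 payoff=0.0000 vs cont=1.9857 → 1.9857 [wait]  node(6,4) S=148.2518 payoff=0.0000 vs cont=0.0000 → 0.0000 [wait]  node(6,5) S=176.9898 payoff=0.0000 vs cont=0.0000 → 0.0000 [wait]  node(6,6) S=211.2986 payoff=0.0000 vs cont=0.0000 → 0.0000 [wait]  ⇒ S*(6)=87.1274
t_5: node(5,0) S=79.7408 payoff=33.4892 vs cont=32.4249 → 33.4892 [stop]  node(5,1) S=95.1983 payoff=18.0317 vs cont=17.7092 → 18.0317 [stop]  node(5,2) S=113.6521 payoff=0.0000 vs cont=5.9766 → 5.9766 [wait]  node(5,3) S=135.6831 payoff=0.0000 vs cont=0.9218 → 0.9218 [wait]  node(5,4) S=161.9848 payoff=0.0000 vs cont=0.0000 → 0.0000 [wait]  node(5,5) S=193.3849 payoff=0.0000 vs cont=0.0000 → 0.0000 [wait]  ⇒ S*(5)=95.1983
t_4: node(4,0) S=87.1274 payoff=26.1026 vs cont=25.0383 → 26.1026 [stop]  node(4,1) S=104.0168 payoff=9.2132 vs cont=11.5169 → 11.5169 [wait]  node(4,2) S=124.1800 payoff=0.0000 vs cont=3.2598 → 3.2598 [wait]  node(4,3) S=148.2518 payoff=0.0000 vs cont=0.4280 → 0.4280 [wait]  node(4,4) S=176.9898 payoff=0.0000 vs cont=0.0000 → 0.0000 [wait]  ⇒ S*(4)=87.1274
t_3: node(3,0) S=95.1983 payoff=18.0317 vs cont=18.1800 → 18.1800 [wait]  node(3,1) S=113.6521 payoff=0.0000 vs cont=7.0625 → 7.0625 [wait]  node(3,2) S=135.6831 payoff=0.0000 vs cont=1.7386 → 1.7386 [wait]  node(3,3) S=161.9848 payoff=0.0000 vs cont=0.1987 → 0.1987 [wait]  ⇒ S*(3)=-
t_2: node(2,0) S=104.0168 payoff=9.2132 vs cont=12.1574 → 12.1574 [wait]  node(2,1) S=124.1800 payoff=0.0000 vs cont=4.1939 → 4.1939 [wait]  node(2,2) S=148.2518 payoff=0.0000 vs cont=0.9117 → 0.9117 [wait]  ⇒ S*(2)=-
t_1: node(1,0) S=113.6521 payoff=0.0000 vs cont=7.8515 → 7.8515 [wait]  node(1,1) S=135.6831 payoff=0.0000 vs cont=2.4269 → 2.4269 [wait]  ⇒ S*(1)=-
t_0: node(0,0) S=124.1800 payoff=0.0000 vs cont=4.9224 → 4.9224 [wait]  ⇒ S*(0)=-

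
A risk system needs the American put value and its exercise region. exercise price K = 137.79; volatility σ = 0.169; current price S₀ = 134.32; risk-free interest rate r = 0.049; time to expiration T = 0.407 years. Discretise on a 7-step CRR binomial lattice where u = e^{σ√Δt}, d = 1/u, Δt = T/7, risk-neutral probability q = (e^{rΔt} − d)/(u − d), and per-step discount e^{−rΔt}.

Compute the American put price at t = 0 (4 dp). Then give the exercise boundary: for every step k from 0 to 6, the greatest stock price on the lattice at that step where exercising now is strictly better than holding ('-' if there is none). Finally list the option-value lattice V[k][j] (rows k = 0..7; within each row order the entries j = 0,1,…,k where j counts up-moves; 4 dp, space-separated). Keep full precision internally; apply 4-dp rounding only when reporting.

price = 6.5577
boundary = - - 123.8070 118.8632 123.8070 128.9564 123.8070
tree:
6.5577
9.7590 3.6947
13.9830 5.9874 1.6389
18.9268 9.3593 2.9669 0.4453
23.6732 13.9830 5.2236 0.9398 0.0000
28.2301 18.9268 8.8336 1.9833 0.0000 0.0000
32.6050 23.6732 13.9830 4.1857 0.0000 0.0000 0.0000
36.8052 28.2301 18.9268 8.8336 0.0000 0.0000 0.0000 0.0000

Δt=0.05814, u=1.04159, d=0.96007, q=0.52481, disc=e^(-rΔt)=0.99716
k=7 terminal: V=max(K-S,0) → 36.8052 28.2301 18.9268 8.8336 0.0000 0.0000 0.0000 0.0000
k=6: j=0 S=105.1850 intr=32.6050 cont=32.2130 V=32.6050[EX]; j=1 S=114.1168 intr=23.6732 cont=23.2812 V=23.6732[EX]; j=2 S=123.8070 intr=13.9830 cont=13.5910 V=13.9830[EX]; j=3 S=134.3200 intr=3.4700 cont=4.1857 V=4.1857[hold]; j=4 S=145.7257 intr=0.0000 cont=0.0000 V=0.0000[hold]; j=5 S=158.1000 intr=0.0000 cont=0.0000 V=0.0000[hold]; j=6 S=171.5250 intr=0.0000 cont=0.0000 V=0.0000[hold]  S*(6)=123.8070
k=5: j=0 S=109.5599 intr=28.2301 cont=27.8381 V=28.2301[EX]; j=1 S=118.8632 intr=18.9268 cont=18.5348 V=18.9268[EX]; j=2 S=128.9564 intr=8.8336 cont=8.8161 V=8.8336[EX]; j=3 S=139.9067 intr=0.0000 cont=1.9833 V=1.9833[hold]; j=4 S=151.7868 intr=0.0000 cont=0.0000 V=0.0000[hold]; j=5 S=164.6758 intr=0.0000 cont=0.0000 V=0.0000[hold]  S*(5)=128.9564
k=4: j=0 S=114.1168 intr=23.6732 cont=23.2812 V=23.6732[EX]; j=1 S=123.8070 intr=13.9830 cont=13.5910 V=13.9830[EX]; j=2 S=134.3200 intr=3.4700 cont=5.2236 V=5.2236[hold]; j=3 S=145.7257 intr=0.0000 cont=0.9398 V=0.9398[hold]; j=4 S=158.1000 intr=0.0000 cont=0.0000 V=0.0000[hold]  S*(4)=123.8070
k=3: j=0 S=118.8632 intr=18.9268 cont=18.5348 V=18.9268[EX]; j=1 S=128.9564 intr=8.8336 cont=9.3593 V=9.3593[hold]; j=2 S=139.9067 intr=0.0000 cont=2.9669 V=2.9669[hold]; j=3 S=151.7868 intr=0.0000 cont=0.4453 V=0.4453[hold]  S*(3)=118.8632
k=2: j=0 S=123.8070 intr=13.9830 cont=13.8661 V=13.9830[EX]; j=1 S=134.3200 intr=3.4700 cont=5.9874 V=5.9874[hold]; j=2 S=145.7257 intr=0.0000 cont=1.6389 V=1.6389[hold]  S*(2)=123.8070
k=1: j=0 S=128.9564 intr=8.8336 cont=9.7590 V=9.7590[hold]; j=1 S=139.9067 intr=0.0000 cont=3.6947 V=3.6947[hold]  S*(1)=-
k=0: j=0 S=134.3200 intr=3.4700 cont=6.5577 V=6.5577[hold]  S*(0)=-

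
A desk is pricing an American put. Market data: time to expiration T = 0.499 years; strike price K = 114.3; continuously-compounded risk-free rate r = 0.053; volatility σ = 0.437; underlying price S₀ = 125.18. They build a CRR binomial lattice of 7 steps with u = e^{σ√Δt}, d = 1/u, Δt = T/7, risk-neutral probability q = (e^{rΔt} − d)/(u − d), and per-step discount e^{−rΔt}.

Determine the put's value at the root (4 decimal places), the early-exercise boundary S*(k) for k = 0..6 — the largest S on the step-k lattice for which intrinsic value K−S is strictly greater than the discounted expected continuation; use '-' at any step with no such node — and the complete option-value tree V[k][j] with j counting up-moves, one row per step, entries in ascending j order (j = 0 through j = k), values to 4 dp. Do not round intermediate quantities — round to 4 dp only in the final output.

price = 8.7834
boundary = - - - - 78.4960 88.2103 99.1268
tree:
8.7834
13.1490 4.2539
19.1066 6.9767 1.4193
26.7605 11.1941 2.5892 0.1981
35.8040 17.4441 4.6986 0.3878 0.0000
44.4485 26.0897 8.4742 0.7588 0.0000 0.0000
52.1410 35.8040 15.1732 1.4848 0.0000 0.0000 0.0000
58.9864 44.4485 26.0897 2.9057 0.0000 0.0000 0.0000 0.0000

Δt=0.07129, u=1.12376, d=0.88987, q=0.48705, disc=e^(-rΔt)=0.99623
k=7 terminal: V=max(K-S,0) → 58.9864 44.4485 26.0897 2.9057 0.0000 0.0000 0.0000 0.0000
k=6: j=0 S=62.1590 intr=52.1410 cont=51.7100 V=52.1410[EX]; j=1 S=78.4960 intr=35.8040 cont=35.3730 V=35.8040[EX]; j=2 S=99.1268 intr=15.1732 cont=14.7421 V=15.1732[EX]; j=3 S=125.1800 intr=0.0000 cont=1.4848 V=1.4848[hold]; j=4 S=158.0806 intr=0.0000 cont=0.0000 V=0.0000[hold]; j=5 S=199.6285 intr=0.0000 cont=0.0000 V=0.0000[hold]; j=6 S=252.0962 intr=0.0000 cont=0.0000 V=0.0000[hold]  S*(6)=99.1268
k=5: j=0 S=69.8515 intr=44.4485 cont=44.0175 V=44.4485[EX]; j=1 S=88.2103 intr=26.0897 cont=25.6587 V=26.0897[EX]; j=2 S=111.3943 intr=2.9057 cont=8.4742 V=8.4742[hold]; j=3 S=140.6717 intr=0.0000 cont=0.7588 V=0.7588[hold]; j=4 S=177.6440 intr=0.0000 cont=0.0000 V=0.0000[hold]; j=5 S=224.3336 intr=0.0000 cont=0.0000 V=0.0000[hold]  S*(5)=88.2103
k=4: j=0 S=78.4960 intr=35.8040 cont=35.3730 V=35.8040[EX]; j=1 S=99.1268 intr=15.1732 cont=17.4441 V=17.4441[hold]; j=2 S=125.1800 intr=0.0000 cont=4.6986 V=4.6986[hold]; j=3 S=158.0806 intr=0.0000 cont=0.3878 V=0.3878[hold]; j=4 S=199.6285 intr=0.0000 cont=0.0000 V=0.0000[hold]  S*(4)=78.4960
k=3: j=0 S=88.2103 intr=26.0897 cont=26.7605 V=26.7605[hold]; j=1 S=111.3943 intr=2.9057 cont=11.1941 V=11.1941[hold]; j=2 S=140.6717 intr=0.0000 cont=2.5892 V=2.5892[hold]; j=3 S=177.6440 intr=0.0000 cont=0.1981 V=0.1981[hold]  S*(3)=-
k=2: j=0 S=99.1268 intr=15.1732 cont=19.1066 V=19.1066[hold]; j=1 S=125.1800 intr=0.0000 cont=6.9767 V=6.9767[hold]; j=2 S=158.0806 intr=0.0000 cont=1.4193 V=1.4193[hold]  S*(2)=-
k=1: j=0 S=111.3943 intr=2.9057 cont=13.1490 V=13.1490[hold]; j=1 S=140.6717 intr=0.0000 cont=4.2539 V=4.2539[hold]  S*(1)=-
k=0: j=0 S=125.1800 intr=0.0000 cont=8.7834 V=8.7834[hold]  S*(0)=-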